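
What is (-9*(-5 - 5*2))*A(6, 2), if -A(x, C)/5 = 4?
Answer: -2700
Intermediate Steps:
A(x, C) = -20 (A(x, C) = -5*4 = -20)
(-9*(-5 - 5*2))*A(6, 2) = -9*(-5 - 5*2)*(-20) = -9*(-5 - 10)*(-20) = -9*(-15)*(-20) = 135*(-20) = -2700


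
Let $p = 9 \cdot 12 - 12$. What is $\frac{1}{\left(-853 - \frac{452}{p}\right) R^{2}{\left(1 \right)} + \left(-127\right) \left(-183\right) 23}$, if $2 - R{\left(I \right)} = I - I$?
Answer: $\frac{6}{3186673} \approx 1.8828 \cdot 10^{-6}$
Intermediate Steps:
$R{\left(I \right)} = 2$ ($R{\left(I \right)} = 2 - \left(I - I\right) = 2 - 0 = 2 + 0 = 2$)
$p = 96$ ($p = 108 - 12 = 96$)
$\frac{1}{\left(-853 - \frac{452}{p}\right) R^{2}{\left(1 \right)} + \left(-127\right) \left(-183\right) 23} = \frac{1}{\left(-853 - \frac{452}{96}\right) 2^{2} + \left(-127\right) \left(-183\right) 23} = \frac{1}{\left(-853 - \frac{113}{24}\right) 4 + 23241 \cdot 23} = \frac{1}{\left(-853 - \frac{113}{24}\right) 4 + 534543} = \frac{1}{\left(- \frac{20585}{24}\right) 4 + 534543} = \frac{1}{- \frac{20585}{6} + 534543} = \frac{1}{\frac{3186673}{6}} = \frac{6}{3186673}$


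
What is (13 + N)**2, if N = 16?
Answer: 841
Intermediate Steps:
(13 + N)**2 = (13 + 16)**2 = 29**2 = 841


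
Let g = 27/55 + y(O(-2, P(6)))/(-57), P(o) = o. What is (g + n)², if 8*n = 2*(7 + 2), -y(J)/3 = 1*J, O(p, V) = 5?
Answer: 157678249/17472400 ≈ 9.0244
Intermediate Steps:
y(J) = -3*J
n = 9/4 (n = (2*(7 + 2))/8 = (2*9)/8 = (⅛)*18 = 9/4 ≈ 2.2500)
g = 788/1045 (g = 27/55 - 3*5/(-57) = 27*(1/55) - 15*(-1/57) = 27/55 + 5/19 = 788/1045 ≈ 0.75407)
(g + n)² = (788/1045 + 9/4)² = (12557/4180)² = 157678249/17472400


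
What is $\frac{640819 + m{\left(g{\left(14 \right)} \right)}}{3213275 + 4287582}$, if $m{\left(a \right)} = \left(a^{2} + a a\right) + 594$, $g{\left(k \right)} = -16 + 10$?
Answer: $\frac{355}{4151} \approx 0.085522$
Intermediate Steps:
$g{\left(k \right)} = -6$
$m{\left(a \right)} = 594 + 2 a^{2}$ ($m{\left(a \right)} = \left(a^{2} + a^{2}\right) + 594 = 2 a^{2} + 594 = 594 + 2 a^{2}$)
$\frac{640819 + m{\left(g{\left(14 \right)} \right)}}{3213275 + 4287582} = \frac{640819 + \left(594 + 2 \left(-6\right)^{2}\right)}{3213275 + 4287582} = \frac{640819 + \left(594 + 2 \cdot 36\right)}{7500857} = \left(640819 + \left(594 + 72\right)\right) \frac{1}{7500857} = \left(640819 + 666\right) \frac{1}{7500857} = 641485 \cdot \frac{1}{7500857} = \frac{355}{4151}$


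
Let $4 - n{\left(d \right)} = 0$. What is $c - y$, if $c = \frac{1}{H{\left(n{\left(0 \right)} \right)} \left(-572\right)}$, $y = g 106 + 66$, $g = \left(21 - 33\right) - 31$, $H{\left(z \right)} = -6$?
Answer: $\frac{15416545}{3432} \approx 4492.0$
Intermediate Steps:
$n{\left(d \right)} = 4$ ($n{\left(d \right)} = 4 - 0 = 4 + 0 = 4$)
$g = -43$ ($g = -12 - 31 = -43$)
$y = -4492$ ($y = \left(-43\right) 106 + 66 = -4558 + 66 = -4492$)
$c = \frac{1}{3432}$ ($c = \frac{1}{\left(-6\right) \left(-572\right)} = \frac{1}{3432} \approx 0.00029138$)
$c - y = \frac{1}{3432} - -4492 = \frac{1}{3432} + 4492 = \frac{15416545}{3432}$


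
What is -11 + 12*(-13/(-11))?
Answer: 35/11 ≈ 3.1818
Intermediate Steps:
-11 + 12*(-13/(-11)) = -11 + 12*(-13*(-1/11)) = -11 + 12*(13/11) = -11 + 156/11 = 35/11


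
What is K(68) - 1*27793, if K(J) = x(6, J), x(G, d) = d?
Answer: -27725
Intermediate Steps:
K(J) = J
K(68) - 1*27793 = 68 - 1*27793 = 68 - 27793 = -27725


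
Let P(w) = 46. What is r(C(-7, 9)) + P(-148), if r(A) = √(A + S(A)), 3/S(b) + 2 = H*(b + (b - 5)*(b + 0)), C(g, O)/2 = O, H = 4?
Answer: 46 + √18219666/1006 ≈ 50.243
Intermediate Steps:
C(g, O) = 2*O
S(b) = 3/(-2 + 4*b + 4*b*(-5 + b)) (S(b) = 3/(-2 + 4*(b + (b - 5)*(b + 0))) = 3/(-2 + 4*(b + (-5 + b)*b)) = 3/(-2 + 4*(b + b*(-5 + b))) = 3/(-2 + (4*b + 4*b*(-5 + b))) = 3/(-2 + 4*b + 4*b*(-5 + b)))
r(A) = √(A + 3/(2*(-1 - 8*A + 2*A²)))
r(C(-7, 9)) + P(-148) = √2*√(-3/(1 - 2*(2*9)² + 8*(2*9)) + 2*(2*9))/2 + 46 = √2*√(-3/(1 - 2*18² + 8*18) + 2*18)/2 + 46 = √2*√(-3/(1 - 2*324 + 144) + 36)/2 + 46 = √2*√(-3/(1 - 648 + 144) + 36)/2 + 46 = √2*√(-3/(-503) + 36)/2 + 46 = √2*√(-3*(-1/503) + 36)/2 + 46 = √2*√(3/503 + 36)/2 + 46 = √2*√(18111/503)/2 + 46 = √2*(√9109833/503)/2 + 46 = √18219666/1006 + 46 = 46 + √18219666/1006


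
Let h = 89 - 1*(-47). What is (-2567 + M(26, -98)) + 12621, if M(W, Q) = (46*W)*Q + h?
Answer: -107018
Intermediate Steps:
h = 136 (h = 89 + 47 = 136)
M(W, Q) = 136 + 46*Q*W (M(W, Q) = (46*W)*Q + 136 = 46*Q*W + 136 = 136 + 46*Q*W)
(-2567 + M(26, -98)) + 12621 = (-2567 + (136 + 46*(-98)*26)) + 12621 = (-2567 + (136 - 117208)) + 12621 = (-2567 - 117072) + 12621 = -119639 + 12621 = -107018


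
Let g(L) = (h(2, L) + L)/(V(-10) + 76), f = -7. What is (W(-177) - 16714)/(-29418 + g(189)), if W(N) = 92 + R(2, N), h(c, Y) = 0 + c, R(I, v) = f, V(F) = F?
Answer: 1097514/1941397 ≈ 0.56532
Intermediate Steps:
R(I, v) = -7
h(c, Y) = c
W(N) = 85 (W(N) = 92 - 7 = 85)
g(L) = 1/33 + L/66 (g(L) = (2 + L)/(-10 + 76) = (2 + L)/66 = (2 + L)*(1/66) = 1/33 + L/66)
(W(-177) - 16714)/(-29418 + g(189)) = (85 - 16714)/(-29418 + (1/33 + (1/66)*189)) = -16629/(-29418 + (1/33 + 63/22)) = -16629/(-29418 + 191/66) = -16629/(-1941397/66) = -16629*(-66/1941397) = 1097514/1941397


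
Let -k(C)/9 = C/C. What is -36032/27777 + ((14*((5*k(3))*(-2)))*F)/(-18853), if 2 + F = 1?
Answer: -644312276/523679781 ≈ -1.2304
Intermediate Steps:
F = -1 (F = -2 + 1 = -1)
k(C) = -9 (k(C) = -9*C/C = -9*1 = -9)
-36032/27777 + ((14*((5*k(3))*(-2)))*F)/(-18853) = -36032/27777 + ((14*((5*(-9))*(-2)))*(-1))/(-18853) = -36032*1/27777 + ((14*(-45*(-2)))*(-1))*(-1/18853) = -36032/27777 + ((14*90)*(-1))*(-1/18853) = -36032/27777 + (1260*(-1))*(-1/18853) = -36032/27777 - 1260*(-1/18853) = -36032/27777 + 1260/18853 = -644312276/523679781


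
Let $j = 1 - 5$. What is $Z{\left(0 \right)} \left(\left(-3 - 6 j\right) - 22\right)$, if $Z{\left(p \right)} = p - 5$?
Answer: $5$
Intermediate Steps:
$Z{\left(p \right)} = -5 + p$
$j = -4$
$Z{\left(0 \right)} \left(\left(-3 - 6 j\right) - 22\right) = \left(-5 + 0\right) \left(\left(-3 - -24\right) - 22\right) = - 5 \left(\left(-3 + 24\right) - 22\right) = - 5 \left(21 - 22\right) = \left(-5\right) \left(-1\right) = 5$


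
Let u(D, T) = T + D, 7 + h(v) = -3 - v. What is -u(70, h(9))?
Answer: -51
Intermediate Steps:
h(v) = -10 - v (h(v) = -7 + (-3 - v) = -10 - v)
u(D, T) = D + T
-u(70, h(9)) = -(70 + (-10 - 1*9)) = -(70 + (-10 - 9)) = -(70 - 19) = -1*51 = -51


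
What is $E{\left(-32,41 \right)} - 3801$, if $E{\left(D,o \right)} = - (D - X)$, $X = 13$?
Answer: $-3756$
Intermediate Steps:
$E{\left(D,o \right)} = 13 - D$ ($E{\left(D,o \right)} = - (D - 13) = - (-13 + D) = 13 - D$)
$E{\left(-32,41 \right)} - 3801 = \left(13 - -32\right) - 3801 = \left(13 + 32\right) - 3801 = 45 - 3801 = -3756$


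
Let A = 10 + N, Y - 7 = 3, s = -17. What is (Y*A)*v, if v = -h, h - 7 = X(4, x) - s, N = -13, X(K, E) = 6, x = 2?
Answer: 900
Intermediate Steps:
Y = 10 (Y = 7 + 3 = 10)
h = 30 (h = 7 + (6 - 1*(-17)) = 7 + (6 + 17) = 7 + 23 = 30)
A = -3 (A = 10 - 13 = -3)
v = -30 (v = -1*30 = -30)
(Y*A)*v = (10*(-3))*(-30) = -30*(-30) = 900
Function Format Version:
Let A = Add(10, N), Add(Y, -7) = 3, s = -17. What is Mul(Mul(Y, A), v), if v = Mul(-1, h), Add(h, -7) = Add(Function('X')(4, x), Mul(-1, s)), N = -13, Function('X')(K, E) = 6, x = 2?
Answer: 900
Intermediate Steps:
Y = 10 (Y = Add(7, 3) = 10)
h = 30 (h = Add(7, Add(6, Mul(-1, -17))) = Add(7, Add(6, 17)) = Add(7, 23) = 30)
A = -3 (A = Add(10, -13) = -3)
v = -30 (v = Mul(-1, 30) = -30)
Mul(Mul(Y, A), v) = Mul(Mul(10, -3), -30) = Mul(-30, -30) = 900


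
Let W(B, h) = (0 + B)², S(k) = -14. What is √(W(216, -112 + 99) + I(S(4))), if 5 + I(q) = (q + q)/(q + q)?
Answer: 2*√11663 ≈ 215.99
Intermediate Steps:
I(q) = -4 (I(q) = -5 + (q + q)/(q + q) = -5 + (2*q)/((2*q)) = -5 + (2*q)*(1/(2*q)) = -5 + 1 = -4)
W(B, h) = B²
√(W(216, -112 + 99) + I(S(4))) = √(216² - 4) = √(46656 - 4) = √46652 = 2*√11663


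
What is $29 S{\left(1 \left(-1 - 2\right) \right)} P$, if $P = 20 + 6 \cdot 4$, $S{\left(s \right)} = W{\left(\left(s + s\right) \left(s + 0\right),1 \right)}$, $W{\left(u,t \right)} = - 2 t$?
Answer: $-2552$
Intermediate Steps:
$S{\left(s \right)} = -2$ ($S{\left(s \right)} = \left(-2\right) 1 = -2$)
$P = 44$ ($P = 20 + 24 = 44$)
$29 S{\left(1 \left(-1 - 2\right) \right)} P = 29 \left(-2\right) 44 = \left(-58\right) 44 = -2552$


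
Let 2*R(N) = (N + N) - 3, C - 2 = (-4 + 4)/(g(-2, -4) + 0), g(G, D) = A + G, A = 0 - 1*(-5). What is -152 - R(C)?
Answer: -305/2 ≈ -152.50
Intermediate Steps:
A = 5 (A = 0 + 5 = 5)
g(G, D) = 5 + G
C = 2 (C = 2 + (-4 + 4)/((5 - 2) + 0) = 2 + 0/(3 + 0) = 2 + 0/3 = 2 + 0*(1/3) = 2 + 0 = 2)
R(N) = -3/2 + N (R(N) = ((N + N) - 3)/2 = (2*N - 3)/2 = (-3 + 2*N)/2 = -3/2 + N)
-152 - R(C) = -152 - (-3/2 + 2) = -152 - 1*1/2 = -152 - 1/2 = -305/2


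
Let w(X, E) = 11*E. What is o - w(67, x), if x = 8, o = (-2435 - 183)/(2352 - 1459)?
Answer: -81202/893 ≈ -90.932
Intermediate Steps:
o = -2618/893 ≈ -2.9317
o - w(67, x) = -2618/893 - 11*8 = -2618/893 - 1*88 = -2618/893 - 88 = -81202/893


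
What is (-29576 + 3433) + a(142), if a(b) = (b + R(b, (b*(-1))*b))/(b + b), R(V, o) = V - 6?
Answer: -3712167/142 ≈ -26142.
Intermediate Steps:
R(V, o) = -6 + V
a(b) = (-6 + 2*b)/(2*b) (a(b) = (b + (-6 + b))/(b + b) = (-6 + 2*b)/((2*b)) = (-6 + 2*b)*(1/(2*b)) = (-6 + 2*b)/(2*b))
(-29576 + 3433) + a(142) = (-29576 + 3433) + (-3 + 142)/142 = -26143 + (1/142)*139 = -26143 + 139/142 = -3712167/142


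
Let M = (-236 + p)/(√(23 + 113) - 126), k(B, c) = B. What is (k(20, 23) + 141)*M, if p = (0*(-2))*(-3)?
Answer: 1196874/3935 + 18998*√34/3935 ≈ 332.31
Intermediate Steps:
p = 0 (p = 0*(-3) = 0)
M = -236/(-126 + 2*√34) (M = (-236 + 0)/(√(23 + 113) - 126) = -236/(√136 - 126) = -236/(2*√34 - 126) = -236/(-126 + 2*√34) ≈ 2.0641)
(k(20, 23) + 141)*M = (20 + 141)*(7434/3935 + 118*√34/3935) = 161*(7434/3935 + 118*√34/3935) = 1196874/3935 + 18998*√34/3935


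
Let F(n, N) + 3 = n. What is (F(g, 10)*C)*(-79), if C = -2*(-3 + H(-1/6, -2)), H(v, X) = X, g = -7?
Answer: 7900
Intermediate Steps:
F(n, N) = -3 + n
C = 10 (C = -2*(-3 - 2) = -2*(-5) = 10)
(F(g, 10)*C)*(-79) = ((-3 - 7)*10)*(-79) = -10*10*(-79) = -100*(-79) = 7900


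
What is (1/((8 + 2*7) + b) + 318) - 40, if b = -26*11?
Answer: 73391/264 ≈ 278.00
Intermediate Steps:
b = -286
(1/((8 + 2*7) + b) + 318) - 40 = (1/((8 + 2*7) - 286) + 318) - 40 = (1/((8 + 14) - 286) + 318) - 40 = (1/(22 - 286) + 318) - 40 = (1/(-264) + 318) - 40 = (-1/264 + 318) - 40 = 83951/264 - 40 = 73391/264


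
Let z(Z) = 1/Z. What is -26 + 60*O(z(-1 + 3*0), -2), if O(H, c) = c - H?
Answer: -86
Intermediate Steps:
z(Z) = 1/Z
-26 + 60*O(z(-1 + 3*0), -2) = -26 + 60*(-2 - 1/(-1 + 3*0)) = -26 + 60*(-2 - 1/(-1 + 0)) = -26 + 60*(-2 - 1/(-1)) = -26 + 60*(-2 - 1*(-1)) = -26 + 60*(-2 + 1) = -26 + 60*(-1) = -26 - 60 = -86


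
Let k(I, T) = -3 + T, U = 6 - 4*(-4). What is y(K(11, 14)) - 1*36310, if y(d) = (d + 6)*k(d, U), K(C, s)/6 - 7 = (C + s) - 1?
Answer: -32662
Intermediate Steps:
K(C, s) = 36 + 6*C + 6*s (K(C, s) = 42 + 6*((C + s) - 1) = 42 + 6*(-1 + C + s) = 42 + (-6 + 6*C + 6*s) = 36 + 6*C + 6*s)
U = 22 (U = 6 + 16 = 22)
y(d) = 114 + 19*d (y(d) = (d + 6)*(-3 + 22) = (6 + d)*19 = 114 + 19*d)
y(K(11, 14)) - 1*36310 = (114 + 19*(36 + 6*11 + 6*14)) - 1*36310 = (114 + 19*(36 + 66 + 84)) - 36310 = (114 + 19*186) - 36310 = (114 + 3534) - 36310 = 3648 - 36310 = -32662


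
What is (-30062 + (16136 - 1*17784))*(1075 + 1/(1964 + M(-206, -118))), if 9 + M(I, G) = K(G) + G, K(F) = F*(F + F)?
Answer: -67460648864/1979 ≈ -3.4088e+7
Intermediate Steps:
K(F) = 2*F² (K(F) = F*(2*F) = 2*F²)
M(I, G) = -9 + G + 2*G² (M(I, G) = -9 + (2*G² + G) = -9 + (G + 2*G²) = -9 + G + 2*G²)
(-30062 + (16136 - 1*17784))*(1075 + 1/(1964 + M(-206, -118))) = (-30062 + (16136 - 1*17784))*(1075 + 1/(1964 + (-9 - 118 + 2*(-118)²))) = (-30062 + (16136 - 17784))*(1075 + 1/(1964 + (-9 - 118 + 2*13924))) = (-30062 - 1648)*(1075 + 1/(1964 + (-9 - 118 + 27848))) = -31710*(1075 + 1/(1964 + 27721)) = -31710*(1075 + 1/29685) = -31710*31911376/29685 = -67460648864/1979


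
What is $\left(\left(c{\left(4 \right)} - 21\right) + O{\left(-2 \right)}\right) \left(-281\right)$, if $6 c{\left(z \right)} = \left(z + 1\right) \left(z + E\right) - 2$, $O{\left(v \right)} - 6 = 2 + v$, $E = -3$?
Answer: $\frac{8149}{2} \approx 4074.5$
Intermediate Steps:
$O{\left(v \right)} = 8 + v$ ($O{\left(v \right)} = 6 + \left(2 + v\right) = 8 + v$)
$c{\left(z \right)} = - \frac{1}{3} + \frac{\left(1 + z\right) \left(-3 + z\right)}{6}$ ($c{\left(z \right)} = \frac{\left(z + 1\right) \left(z - 3\right) - 2}{6} = \frac{\left(1 + z\right) \left(-3 + z\right) - 2}{6} = \frac{-2 + \left(1 + z\right) \left(-3 + z\right)}{6} = - \frac{1}{3} + \frac{\left(1 + z\right) \left(-3 + z\right)}{6}$)
$\left(\left(c{\left(4 \right)} - 21\right) + O{\left(-2 \right)}\right) \left(-281\right) = \left(\left(\left(- \frac{5}{6} - \frac{4}{3} + \frac{4^{2}}{6}\right) - 21\right) + \left(8 - 2\right)\right) \left(-281\right) = \left(\left(\left(- \frac{5}{6} - \frac{4}{3} + \frac{1}{6} \cdot 16\right) - 21\right) + 6\right) \left(-281\right) = \left(\left(\left(- \frac{5}{6} - \frac{4}{3} + \frac{8}{3}\right) - 21\right) + 6\right) \left(-281\right) = \left(\left(\frac{1}{2} - 21\right) + 6\right) \left(-281\right) = \left(- \frac{41}{2} + 6\right) \left(-281\right) = \left(- \frac{29}{2}\right) \left(-281\right) = \frac{8149}{2}$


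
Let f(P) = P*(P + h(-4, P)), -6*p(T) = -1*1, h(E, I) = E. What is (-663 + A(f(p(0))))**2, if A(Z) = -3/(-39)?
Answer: 74269924/169 ≈ 4.3947e+5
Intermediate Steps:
p(T) = 1/6 (p(T) = -(-1)/6 = -1/6*(-1) = 1/6)
f(P) = P*(-4 + P) (f(P) = P*(P - 4) = P*(-4 + P))
A(Z) = 1/13 (A(Z) = -3*(-1/39) = 1/13)
(-663 + A(f(p(0))))**2 = (-663 + 1/13)**2 = (-8618/13)**2 = 74269924/169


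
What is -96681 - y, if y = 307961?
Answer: -404642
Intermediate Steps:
-96681 - y = -96681 - 1*307961 = -96681 - 307961 = -404642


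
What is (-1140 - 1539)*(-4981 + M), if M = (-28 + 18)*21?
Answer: 13906689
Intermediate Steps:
M = -210 (M = -10*21 = -210)
(-1140 - 1539)*(-4981 + M) = (-1140 - 1539)*(-4981 - 210) = -2679*(-5191) = 13906689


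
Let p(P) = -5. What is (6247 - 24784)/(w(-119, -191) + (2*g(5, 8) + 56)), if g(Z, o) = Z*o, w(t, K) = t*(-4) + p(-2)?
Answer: -18537/607 ≈ -30.539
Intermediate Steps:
w(t, K) = -5 - 4*t (w(t, K) = t*(-4) - 5 = -4*t - 5 = -5 - 4*t)
(6247 - 24784)/(w(-119, -191) + (2*g(5, 8) + 56)) = (6247 - 24784)/((-5 - 4*(-119)) + (2*(5*8) + 56)) = -18537/((-5 + 476) + (2*40 + 56)) = -18537/(471 + (80 + 56)) = -18537/(471 + 136) = -18537/607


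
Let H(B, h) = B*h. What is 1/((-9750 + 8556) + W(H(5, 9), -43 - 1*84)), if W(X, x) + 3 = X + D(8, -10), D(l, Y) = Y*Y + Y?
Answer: -1/1062 ≈ -0.00094162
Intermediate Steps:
D(l, Y) = Y + Y**2 (D(l, Y) = Y**2 + Y = Y + Y**2)
W(X, x) = 87 + X (W(X, x) = -3 + (X - 10*(1 - 10)) = -3 + (X - 10*(-9)) = -3 + (X + 90) = -3 + (90 + X) = 87 + X)
1/((-9750 + 8556) + W(H(5, 9), -43 - 1*84)) = 1/((-9750 + 8556) + (87 + 5*9)) = 1/(-1194 + (87 + 45)) = 1/(-1194 + 132) = 1/(-1062) = -1/1062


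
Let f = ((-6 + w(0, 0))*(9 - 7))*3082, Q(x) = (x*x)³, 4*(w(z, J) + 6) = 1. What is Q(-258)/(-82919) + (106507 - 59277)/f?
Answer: -21360859944389471858/6005574413 ≈ -3.5568e+9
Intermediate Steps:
w(z, J) = -23/4 (w(z, J) = -6 + (¼)*1 = -6 + ¼ = -23/4)
Q(x) = x⁶ (Q(x) = (x²)³ = x⁶)
f = -72427 (f = ((-6 - 23/4)*(9 - 7))*3082 = -47/4*2*3082 = -47/2*3082 = -72427)
Q(-258)/(-82919) + (106507 - 59277)/f = (-258)⁶/(-82919) + (106507 - 59277)/(-72427) = 294929514414144*(-1/82919) + 47230*(-1/72427) = -294929514414144/82919 - 47230/72427 = -21360859944389471858/6005574413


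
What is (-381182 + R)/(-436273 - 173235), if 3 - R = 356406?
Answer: 737585/609508 ≈ 1.2101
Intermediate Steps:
R = -356403 (R = 3 - 1*356406 = 3 - 356406 = -356403)
(-381182 + R)/(-436273 - 173235) = (-381182 - 356403)/(-436273 - 173235) = -737585/(-609508) = -737585*(-1/609508) = 737585/609508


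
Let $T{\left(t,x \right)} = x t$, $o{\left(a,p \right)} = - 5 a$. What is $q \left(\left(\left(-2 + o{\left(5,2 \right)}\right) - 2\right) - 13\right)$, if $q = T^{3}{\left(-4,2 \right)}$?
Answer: $21504$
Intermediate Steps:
$T{\left(t,x \right)} = t x$
$q = -512$ ($q = \left(\left(-4\right) 2\right)^{3} = \left(-8\right)^{3} = -512$)
$q \left(\left(\left(-2 + o{\left(5,2 \right)}\right) - 2\right) - 13\right) = - 512 \left(\left(\left(-2 - 25\right) - 2\right) - 13\right) = - 512 \left(\left(-27 - 2\right) - 13\right) = - 512 \left(-29 - 13\right) = \left(-512\right) \left(-42\right) = 21504$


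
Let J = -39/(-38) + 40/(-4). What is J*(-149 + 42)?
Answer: 36487/38 ≈ 960.18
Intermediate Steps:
J = -341/38 (J = -39*(-1/38) + 40*(-¼) = 39/38 - 10 = -341/38 ≈ -8.9737)
J*(-149 + 42) = -341*(-149 + 42)/38 = -341/38*(-107) = 36487/38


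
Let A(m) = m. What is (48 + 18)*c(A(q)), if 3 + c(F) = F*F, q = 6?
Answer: 2178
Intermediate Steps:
c(F) = -3 + F² (c(F) = -3 + F*F = -3 + F²)
(48 + 18)*c(A(q)) = (48 + 18)*(-3 + 6²) = 66*(-3 + 36) = 66*33 = 2178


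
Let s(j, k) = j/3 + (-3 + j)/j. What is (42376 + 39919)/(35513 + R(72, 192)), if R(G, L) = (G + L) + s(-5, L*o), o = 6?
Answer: 8175/3554 ≈ 2.3002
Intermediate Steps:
s(j, k) = j/3 + (-3 + j)/j (s(j, k) = j*(⅓) + (-3 + j)/j = j/3 + (-3 + j)/j)
R(G, L) = -1/15 + G + L (R(G, L) = (G + L) + (1 - 3/(-5) + (⅓)*(-5)) = (G + L) + (1 - 3*(-⅕) - 5/3) = (G + L) + (1 + ⅗ - 5/3) = (G + L) - 1/15 = -1/15 + G + L)
(42376 + 39919)/(35513 + R(72, 192)) = (42376 + 39919)/(35513 + (-1/15 + 72 + 192)) = 82295/(35513 + 3959/15) = 82295/(536654/15) = 82295*(15/536654) = 8175/3554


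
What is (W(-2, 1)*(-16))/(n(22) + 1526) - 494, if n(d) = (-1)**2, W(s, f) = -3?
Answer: -251430/509 ≈ -493.97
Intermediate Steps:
n(d) = 1
(W(-2, 1)*(-16))/(n(22) + 1526) - 494 = (-3*(-16))/(1 + 1526) - 494 = 48/1527 - 494 = (1/1527)*48 - 494 = 16/509 - 494 = -251430/509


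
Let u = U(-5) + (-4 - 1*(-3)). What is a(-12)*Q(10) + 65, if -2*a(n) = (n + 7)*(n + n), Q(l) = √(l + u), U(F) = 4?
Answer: 65 - 60*√13 ≈ -151.33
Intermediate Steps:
u = 3 (u = 4 + (-4 - 1*(-3)) = 4 + (-4 + 3) = 4 - 1 = 3)
Q(l) = √(3 + l) (Q(l) = √(l + 3) = √(3 + l))
a(n) = -n*(7 + n) (a(n) = -(n + 7)*(n + n)/2 = -(7 + n)*2*n/2 = -n*(7 + n))
a(-12)*Q(10) + 65 = (-1*(-12)*(7 - 12))*√(3 + 10) + 65 = (-1*(-12)*(-5))*√13 + 65 = -60*√13 + 65 = 65 - 60*√13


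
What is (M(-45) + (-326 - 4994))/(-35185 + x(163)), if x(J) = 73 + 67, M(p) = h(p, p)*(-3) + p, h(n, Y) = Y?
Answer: 1046/7009 ≈ 0.14924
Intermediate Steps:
M(p) = -2*p (M(p) = p*(-3) + p = -3*p + p = -2*p)
x(J) = 140
(M(-45) + (-326 - 4994))/(-35185 + x(163)) = (-2*(-45) + (-326 - 4994))/(-35185 + 140) = (90 - 5320)/(-35045) = -5230*(-1/35045) = 1046/7009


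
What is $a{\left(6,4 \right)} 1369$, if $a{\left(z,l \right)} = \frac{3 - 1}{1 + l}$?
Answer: $\frac{2738}{5} \approx 547.6$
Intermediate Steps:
$a{\left(z,l \right)} = \frac{2}{1 + l}$
$a{\left(6,4 \right)} 1369 = \frac{2}{1 + 4} \cdot 1369 = \frac{2}{5} \cdot 1369 = \frac{2738}{5}$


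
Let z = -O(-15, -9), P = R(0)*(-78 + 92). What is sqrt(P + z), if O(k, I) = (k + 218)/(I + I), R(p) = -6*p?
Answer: sqrt(406)/6 ≈ 3.3582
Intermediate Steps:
O(k, I) = (218 + k)/(2*I) (O(k, I) = (218 + k)/((2*I)) = (218 + k)*(1/(2*I)) = (218 + k)/(2*I))
P = 0 (P = (-6*0)*(-78 + 92) = 0*14 = 0)
z = 203/18 (z = -(218 - 15)/(2*(-9)) = -(-1)*203/(2*9) = -1*(-203/18) = 203/18 ≈ 11.278)
sqrt(P + z) = sqrt(0 + 203/18) = sqrt(203/18) = sqrt(406)/6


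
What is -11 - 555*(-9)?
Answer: 4984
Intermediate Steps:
-11 - 555*(-9) = -11 - 111*(-45) = -11 + 4995 = 4984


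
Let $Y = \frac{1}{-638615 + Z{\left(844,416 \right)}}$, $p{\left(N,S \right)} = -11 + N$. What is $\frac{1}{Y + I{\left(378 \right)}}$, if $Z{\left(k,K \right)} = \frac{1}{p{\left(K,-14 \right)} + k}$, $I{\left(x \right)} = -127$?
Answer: $- \frac{797630134}{101299028267} \approx -0.007874$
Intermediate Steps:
$Z{\left(k,K \right)} = \frac{1}{-11 + K + k}$ ($Z{\left(k,K \right)} = \frac{1}{\left(-11 + K\right) + k} = \frac{1}{-11 + K + k}$)
$Y = - \frac{1249}{797630134}$ ($Y = \frac{1}{-638615 + \frac{1}{-11 + 416 + 844}} = \frac{1}{-638615 + \frac{1}{1249}} = \frac{1}{- \frac{797630134}{1249}} = - \frac{1249}{797630134} \approx -1.5659 \cdot 10^{-6}$)
$\frac{1}{Y + I{\left(378 \right)}} = \frac{1}{- \frac{1249}{797630134} - 127} = \frac{1}{- \frac{101299028267}{797630134}} = - \frac{797630134}{101299028267}$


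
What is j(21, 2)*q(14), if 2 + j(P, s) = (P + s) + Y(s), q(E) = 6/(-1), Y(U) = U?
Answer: -138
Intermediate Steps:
q(E) = -6 (q(E) = 6*(-1) = -6)
j(P, s) = -2 + P + 2*s (j(P, s) = -2 + ((P + s) + s) = -2 + (P + 2*s) = -2 + P + 2*s)
j(21, 2)*q(14) = (-2 + 21 + 2*2)*(-6) = (-2 + 21 + 4)*(-6) = 23*(-6) = -138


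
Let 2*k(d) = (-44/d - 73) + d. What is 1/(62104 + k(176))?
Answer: 8/497243 ≈ 1.6089e-5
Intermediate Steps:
k(d) = -73/2 + d/2 - 22/d (k(d) = ((-44/d - 73) + d)/2 = ((-73 - 44/d) + d)/2 = (-73 + d - 44/d)/2 = -73/2 + d/2 - 22/d)
1/(62104 + k(176)) = 1/(62104 + (1/2)*(-44 + 176*(-73 + 176))/176) = 1/(62104 + (1/2)*(1/176)*(-44 + 176*103)) = 1/(62104 + (1/2)*(1/176)*(-44 + 18128)) = 1/(62104 + (1/2)*(1/176)*18084) = 1/(62104 + 411/8) = 1/(497243/8) = 8/497243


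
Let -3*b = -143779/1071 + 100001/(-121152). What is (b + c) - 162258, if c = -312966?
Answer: -61656273977915/129753792 ≈ -4.7518e+5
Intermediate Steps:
b = 5842071493/129753792 (b = -(-143779/1071 + 100001/(-121152))/3 = -(-143779*1/1071 + 100001*(-1/121152))/3 = -(-143779/1071 - 100001/121152)/3 = -⅓*(-5842071493/43251264) = 5842071493/129753792 ≈ 45.024)
(b + c) - 162258 = (5842071493/129753792 - 312966) - 162258 = -40602683195579/129753792 - 162258 = -61656273977915/129753792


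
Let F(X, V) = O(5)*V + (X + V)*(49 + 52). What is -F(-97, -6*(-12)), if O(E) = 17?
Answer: 1301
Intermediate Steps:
F(X, V) = 101*X + 118*V (F(X, V) = 17*V + (X + V)*(49 + 52) = 17*V + (V + X)*101 = 17*V + (101*V + 101*X) = 101*X + 118*V)
-F(-97, -6*(-12)) = -(101*(-97) + 118*(-6*(-12))) = -(-9797 + 118*72) = -(-9797 + 8496) = -1*(-1301) = 1301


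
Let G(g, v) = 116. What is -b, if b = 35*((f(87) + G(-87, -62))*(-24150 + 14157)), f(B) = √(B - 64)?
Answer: 40571580 + 349755*√23 ≈ 4.2249e+7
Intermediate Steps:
f(B) = √(-64 + B)
b = -40571580 - 349755*√23 (b = 35*((√(-64 + 87) + 116)*(-24150 + 14157)) = 35*((√23 + 116)*(-9993)) = 35*((116 + √23)*(-9993)) = 35*(-1159188 - 9993*√23) = -40571580 - 349755*√23 ≈ -4.2249e+7)
-b = -(-40571580 - 349755*√23) = 40571580 + 349755*√23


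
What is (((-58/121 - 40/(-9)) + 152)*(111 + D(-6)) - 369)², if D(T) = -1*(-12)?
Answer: 46645334808121/131769 ≈ 3.5399e+8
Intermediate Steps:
D(T) = 12
(((-58/121 - 40/(-9)) + 152)*(111 + D(-6)) - 369)² = (((-58/121 - 40/(-9)) + 152)*(111 + 12) - 369)² = (((-58*1/121 - 40*(-⅑)) + 152)*123 - 369)² = (((-58/121 + 40/9) + 152)*123 - 369)² = ((4318/1089 + 152)*123 - 369)² = ((169846/1089)*123 - 369)² = (6963686/363 - 369)² = (6829739/363)² = 46645334808121/131769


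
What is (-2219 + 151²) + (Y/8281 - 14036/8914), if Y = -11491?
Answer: 759539707249/36908417 ≈ 20579.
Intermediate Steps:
(-2219 + 151²) + (Y/8281 - 14036/8914) = (-2219 + 151²) + (-11491/8281 - 14036/8914) = (-2219 + 22801) + (-11491*1/8281 - 14036*1/8914) = 20582 + (-11491/8281 - 7018/4457) = 20582 - 109331445/36908417 = 759539707249/36908417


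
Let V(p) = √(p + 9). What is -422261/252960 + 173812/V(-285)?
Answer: -422261/252960 - 86906*I*√69/69 ≈ -1.6693 - 10462.0*I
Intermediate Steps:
V(p) = √(9 + p)
-422261/252960 + 173812/V(-285) = -422261/252960 + 173812/(√(9 - 285)) = -422261*1/252960 + 173812/(√(-276)) = -422261/252960 + 173812/((2*I*√69)) = -422261/252960 + 173812*(-I*√69/138) = -422261/252960 - 86906*I*√69/69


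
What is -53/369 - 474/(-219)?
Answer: 54433/26937 ≈ 2.0208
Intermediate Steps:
-53/369 - 474/(-219) = -53*1/369 - 474*(-1/219) = -53/369 + 158/73 = 54433/26937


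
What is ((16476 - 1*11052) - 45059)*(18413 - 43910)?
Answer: 1010573595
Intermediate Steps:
((16476 - 1*11052) - 45059)*(18413 - 43910) = ((16476 - 11052) - 45059)*(-25497) = (5424 - 45059)*(-25497) = -39635*(-25497) = 1010573595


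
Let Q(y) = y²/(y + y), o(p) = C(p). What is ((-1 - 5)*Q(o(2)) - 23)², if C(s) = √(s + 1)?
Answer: 556 + 138*√3 ≈ 795.02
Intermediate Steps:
C(s) = √(1 + s)
o(p) = √(1 + p)
Q(y) = y/2 (Q(y) = y²/((2*y)) = (1/(2*y))*y² = y/2)
((-1 - 5)*Q(o(2)) - 23)² = ((-1 - 5)*(√(1 + 2)/2) - 23)² = (-3*√3 - 23)² = (-23 - 3*√3)²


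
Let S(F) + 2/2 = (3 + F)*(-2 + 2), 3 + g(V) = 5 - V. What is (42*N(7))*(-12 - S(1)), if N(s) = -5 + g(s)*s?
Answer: 18480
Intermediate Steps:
g(V) = 2 - V (g(V) = -3 + (5 - V) = 2 - V)
N(s) = -5 + s*(2 - s) (N(s) = -5 + (2 - s)*s = -5 + s*(2 - s))
S(F) = -1 (S(F) = -1 + (3 + F)*(-2 + 2) = -1 + (3 + F)*0 = -1 + 0 = -1)
(42*N(7))*(-12 - S(1)) = (42*(-5 - 1*7*(-2 + 7)))*(-12 - 1*(-1)) = (42*(-5 - 1*7*5))*(-12 + 1) = (42*(-5 - 35))*(-11) = (42*(-40))*(-11) = -1680*(-11) = 18480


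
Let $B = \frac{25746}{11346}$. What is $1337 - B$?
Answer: $\frac{2523976}{1891} \approx 1334.7$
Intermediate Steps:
$B = \frac{4291}{1891}$ ($B = 25746 \cdot \frac{1}{11346} = \frac{4291}{1891} \approx 2.2692$)
$1337 - B = 1337 - \frac{4291}{1891} = \frac{2523976}{1891}$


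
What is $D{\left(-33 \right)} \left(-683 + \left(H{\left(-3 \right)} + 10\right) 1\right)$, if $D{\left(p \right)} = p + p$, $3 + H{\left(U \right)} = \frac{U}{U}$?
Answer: $44550$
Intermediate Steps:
$H{\left(U \right)} = -2$ ($H{\left(U \right)} = -3 + \frac{U}{U} = -3 + 1 = -2$)
$D{\left(p \right)} = 2 p$
$D{\left(-33 \right)} \left(-683 + \left(H{\left(-3 \right)} + 10\right) 1\right) = 2 \left(-33\right) \left(-683 + \left(-2 + 10\right) 1\right) = - 66 \left(-683 + 8 \cdot 1\right) = - 66 \left(-683 + 8\right) = \left(-66\right) \left(-675\right) = 44550$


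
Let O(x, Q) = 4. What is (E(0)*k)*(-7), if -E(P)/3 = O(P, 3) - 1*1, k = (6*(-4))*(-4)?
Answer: 6048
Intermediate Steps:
k = 96 (k = -24*(-4) = 96)
E(P) = -9 (E(P) = -3*(4 - 1*1) = -3*(4 - 1) = -3*3 = -9)
(E(0)*k)*(-7) = -9*96*(-7) = -864*(-7) = 6048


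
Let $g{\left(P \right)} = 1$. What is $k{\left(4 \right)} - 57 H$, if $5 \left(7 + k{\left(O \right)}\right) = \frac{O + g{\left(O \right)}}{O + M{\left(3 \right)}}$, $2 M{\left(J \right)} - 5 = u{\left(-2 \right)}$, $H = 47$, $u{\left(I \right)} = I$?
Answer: $- \frac{29544}{11} \approx -2685.8$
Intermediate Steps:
$M{\left(J \right)} = \frac{3}{2}$ ($M{\left(J \right)} = \frac{5}{2} + \frac{1}{2} \left(-2\right) = \frac{5}{2} - 1 = \frac{3}{2}$)
$k{\left(O \right)} = -7 + \frac{1 + O}{5 \left(\frac{3}{2} + O\right)}$ ($k{\left(O \right)} = -7 + \frac{\left(O + 1\right) \frac{1}{O + \frac{3}{2}}}{5} = -7 + \frac{\left(1 + O\right) \frac{1}{\frac{3}{2} + O}}{5} = -7 + \frac{\frac{1}{\frac{3}{2} + O} \left(1 + O\right)}{5} = -7 + \frac{1 + O}{5 \left(\frac{3}{2} + O\right)}$)
$k{\left(4 \right)} - 57 H = \frac{-103 - 272}{5 \left(3 + 2 \cdot 4\right)} - 2679 = \frac{-103 - 272}{5 \left(3 + 8\right)} - 2679 = \frac{1}{5} \cdot \frac{1}{11} \left(-375\right) - 2679 = - \frac{75}{11} - 2679 = - \frac{29544}{11}$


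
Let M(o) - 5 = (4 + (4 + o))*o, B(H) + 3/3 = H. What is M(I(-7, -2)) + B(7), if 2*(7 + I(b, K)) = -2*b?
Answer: 11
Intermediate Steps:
I(b, K) = -7 - b (I(b, K) = -7 + (-2*b)/2 = -7 - b)
B(H) = -1 + H
M(o) = 5 + o*(8 + o) (M(o) = 5 + (4 + (4 + o))*o = 5 + (8 + o)*o = 5 + o*(8 + o))
M(I(-7, -2)) + B(7) = (5 + (-7 - 1*(-7))² + 8*(-7 - 1*(-7))) + (-1 + 7) = (5 + (-7 + 7)² + 8*(-7 + 7)) + 6 = (5 + 0² + 8*0) + 6 = (5 + 0 + 0) + 6 = 5 + 6 = 11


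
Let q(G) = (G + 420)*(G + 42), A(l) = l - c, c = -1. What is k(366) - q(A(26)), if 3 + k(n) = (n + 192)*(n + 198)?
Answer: 283866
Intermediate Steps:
k(n) = -3 + (192 + n)*(198 + n) (k(n) = -3 + (n + 192)*(n + 198) = -3 + (192 + n)*(198 + n))
A(l) = 1 + l (A(l) = l - 1*(-1) = l + 1 = 1 + l)
q(G) = (42 + G)*(420 + G) (q(G) = (420 + G)*(42 + G) = (42 + G)*(420 + G))
k(366) - q(A(26)) = (38013 + 366² + 390*366) - (17640 + (1 + 26)² + 462*(1 + 26)) = (38013 + 133956 + 142740) - (17640 + 27² + 462*27) = 314709 - (17640 + 729 + 12474) = 314709 - 1*30843 = 314709 - 30843 = 283866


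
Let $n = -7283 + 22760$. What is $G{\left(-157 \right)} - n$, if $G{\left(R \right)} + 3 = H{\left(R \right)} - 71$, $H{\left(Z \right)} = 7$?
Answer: $-15544$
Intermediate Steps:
$G{\left(R \right)} = -67$ ($G{\left(R \right)} = -3 + \left(7 - 71\right) = -3 - 64 = -67$)
$n = 15477$
$G{\left(-157 \right)} - n = -67 - 15477 = -15544$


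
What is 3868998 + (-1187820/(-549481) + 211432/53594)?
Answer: 56968927949294222/14724442357 ≈ 3.8690e+6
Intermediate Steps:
3868998 + (-1187820/(-549481) + 211432/53594) = 3868998 + (-1187820*(-1/549481) + 211432*(1/53594)) = 3868998 + (1187820/549481 + 105716/26797) = 3868998 + 89918945936/14724442357 = 56968927949294222/14724442357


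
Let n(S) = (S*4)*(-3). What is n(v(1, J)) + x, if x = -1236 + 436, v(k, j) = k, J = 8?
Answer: -812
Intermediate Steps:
n(S) = -12*S (n(S) = (4*S)*(-3) = -12*S)
x = -800
n(v(1, J)) + x = -12*1 - 800 = -12 - 800 = -812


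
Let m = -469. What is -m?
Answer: 469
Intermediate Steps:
-m = -1*(-469) = 469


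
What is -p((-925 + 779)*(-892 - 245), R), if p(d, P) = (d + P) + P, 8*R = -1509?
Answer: -662499/4 ≈ -1.6562e+5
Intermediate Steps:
R = -1509/8 (R = (1/8)*(-1509) = -1509/8 ≈ -188.63)
p(d, P) = d + 2*P (p(d, P) = (P + d) + P = d + 2*P)
-p((-925 + 779)*(-892 - 245), R) = -((-925 + 779)*(-892 - 245) + 2*(-1509/8)) = -(-146*(-1137) - 1509/4) = -(166002 - 1509/4) = -1*662499/4 = -662499/4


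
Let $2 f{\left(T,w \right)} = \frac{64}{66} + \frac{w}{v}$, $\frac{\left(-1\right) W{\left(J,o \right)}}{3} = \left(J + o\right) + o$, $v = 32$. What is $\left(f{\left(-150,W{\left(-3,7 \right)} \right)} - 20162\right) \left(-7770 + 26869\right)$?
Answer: $- \frac{813277609691}{2112} \approx -3.8507 \cdot 10^{8}$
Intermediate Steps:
$W{\left(J,o \right)} = - 6 o - 3 J$ ($W{\left(J,o \right)} = - 3 \left(\left(J + o\right) + o\right) = - 3 \left(J + 2 o\right) = - 6 o - 3 J$)
$f{\left(T,w \right)} = \frac{16}{33} + \frac{w}{64}$ ($f{\left(T,w \right)} = \frac{\frac{64}{66} + \frac{w}{32}}{2} = \frac{64 \cdot \frac{1}{66} + w \frac{1}{32}}{2} = \frac{\frac{32}{33} + \frac{w}{32}}{2} = \frac{16}{33} + \frac{w}{64}$)
$\left(f{\left(-150,W{\left(-3,7 \right)} \right)} - 20162\right) \left(-7770 + 26869\right) = \left(\left(\frac{16}{33} + \frac{\left(-6\right) 7 - -9}{64}\right) - 20162\right) \left(-7770 + 26869\right) = \left(\left(\frac{16}{33} + \frac{-42 + 9}{64}\right) - 20162\right) 19099 = \left(\left(\frac{16}{33} + \frac{1}{64} \left(-33\right)\right) - 20162\right) 19099 = \left(\left(\frac{16}{33} - \frac{33}{64}\right) - 20162\right) 19099 = \left(- \frac{65}{2112} - 20162\right) 19099 = \left(- \frac{42582209}{2112}\right) 19099 = - \frac{813277609691}{2112}$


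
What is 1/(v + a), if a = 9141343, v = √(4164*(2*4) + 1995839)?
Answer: 9141343/83564149814498 - √2029151/83564149814498 ≈ 1.0938e-7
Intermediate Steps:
v = √2029151 (v = √(4164*8 + 1995839) = √(33312 + 1995839) = √2029151 ≈ 1424.5)
1/(v + a) = 1/(√2029151 + 9141343) = 1/(9141343 + √2029151)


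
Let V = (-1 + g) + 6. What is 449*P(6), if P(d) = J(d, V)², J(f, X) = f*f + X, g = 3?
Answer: 869264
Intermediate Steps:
V = 8 (V = (-1 + 3) + 6 = 2 + 6 = 8)
J(f, X) = X + f² (J(f, X) = f² + X = X + f²)
P(d) = (8 + d²)²
449*P(6) = 449*(8 + 6²)² = 449*(8 + 36)² = 449*44² = 449*1936 = 869264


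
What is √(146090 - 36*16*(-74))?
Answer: √188714 ≈ 434.41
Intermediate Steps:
√(146090 - 36*16*(-74)) = √(146090 - 576*(-74)) = √(146090 + 42624) = √188714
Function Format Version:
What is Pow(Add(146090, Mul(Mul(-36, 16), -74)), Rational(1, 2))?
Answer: Pow(188714, Rational(1, 2)) ≈ 434.41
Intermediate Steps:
Pow(Add(146090, Mul(Mul(-36, 16), -74)), Rational(1, 2)) = Pow(Add(146090, Mul(-576, -74)), Rational(1, 2)) = Pow(Add(146090, 42624), Rational(1, 2)) = Pow(188714, Rational(1, 2))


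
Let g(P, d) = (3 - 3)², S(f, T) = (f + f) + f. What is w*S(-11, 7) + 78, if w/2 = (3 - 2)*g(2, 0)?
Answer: 78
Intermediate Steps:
S(f, T) = 3*f (S(f, T) = 2*f + f = 3*f)
g(P, d) = 0 (g(P, d) = 0² = 0)
w = 0 (w = 2*((3 - 2)*0) = 2*(1*0) = 2*0 = 0)
w*S(-11, 7) + 78 = 0*(3*(-11)) + 78 = 0*(-33) + 78 = 0 + 78 = 78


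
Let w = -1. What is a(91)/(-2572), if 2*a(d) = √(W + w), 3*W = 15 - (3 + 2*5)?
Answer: -I*√3/15432 ≈ -0.00011224*I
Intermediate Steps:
W = ⅔ (W = (15 - (3 + 2*5))/3 = (15 - (3 + 10))/3 = (15 - 1*13)/3 = (15 - 13)/3 = (⅓)*2 = ⅔ ≈ 0.66667)
a(d) = I*√3/6 (a(d) = √(⅔ - 1)/2 = √(-⅓)/2 = (I*√3/3)/2 = I*√3/6)
a(91)/(-2572) = (I*√3/6)/(-2572) = (I*√3/6)*(-1/2572) = -I*√3/15432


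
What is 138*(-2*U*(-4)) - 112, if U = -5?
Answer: -5632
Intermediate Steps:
138*(-2*U*(-4)) - 112 = 138*(-2*(-5)*(-4)) - 112 = 138*(10*(-4)) - 112 = 138*(-40) - 112 = -5520 - 112 = -5632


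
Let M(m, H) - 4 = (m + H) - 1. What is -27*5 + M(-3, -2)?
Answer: -137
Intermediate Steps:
M(m, H) = 3 + H + m (M(m, H) = 4 + ((m + H) - 1) = 4 + ((H + m) - 1) = 4 + (-1 + H + m) = 3 + H + m)
-27*5 + M(-3, -2) = -27*5 + (3 - 2 - 3) = -135 - 2 = -137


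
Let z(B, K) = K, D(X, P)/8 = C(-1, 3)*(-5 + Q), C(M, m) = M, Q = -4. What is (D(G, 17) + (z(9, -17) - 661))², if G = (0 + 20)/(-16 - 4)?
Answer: 367236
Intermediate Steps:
G = -1 (G = 20/(-20) = 20*(-1/20) = -1)
D(X, P) = 72 (D(X, P) = 8*(-(-5 - 4)) = 8*(-1*(-9)) = 8*9 = 72)
(D(G, 17) + (z(9, -17) - 661))² = (72 + (-17 - 661))² = (72 - 678)² = (-606)² = 367236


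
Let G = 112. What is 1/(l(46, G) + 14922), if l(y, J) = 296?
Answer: 1/15218 ≈ 6.5712e-5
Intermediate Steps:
1/(l(46, G) + 14922) = 1/(296 + 14922) = 1/15218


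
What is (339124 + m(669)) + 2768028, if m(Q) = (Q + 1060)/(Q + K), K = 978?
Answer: 5117481073/1647 ≈ 3.1072e+6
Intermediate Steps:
m(Q) = (1060 + Q)/(978 + Q) (m(Q) = (Q + 1060)/(Q + 978) = (1060 + Q)/(978 + Q))
(339124 + m(669)) + 2768028 = (339124 + (1060 + 669)/(978 + 669)) + 2768028 = (339124 + 1729/1647) + 2768028 = 558538957/1647 + 2768028 = 5117481073/1647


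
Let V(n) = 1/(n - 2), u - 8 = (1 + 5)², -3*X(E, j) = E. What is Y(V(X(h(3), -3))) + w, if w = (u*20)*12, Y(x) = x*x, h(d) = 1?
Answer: 517449/49 ≈ 10560.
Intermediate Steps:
X(E, j) = -E/3
u = 44 (u = 8 + (1 + 5)² = 8 + 6² = 8 + 36 = 44)
V(n) = 1/(-2 + n)
Y(x) = x²
w = 10560 (w = (44*20)*12 = 880*12 = 10560)
Y(V(X(h(3), -3))) + w = (1/(-2 - ⅓*1))² + 10560 = (1/(-2 - ⅓))² + 10560 = (1/(-7/3))² + 10560 = (-3/7)² + 10560 = 9/49 + 10560 = 517449/49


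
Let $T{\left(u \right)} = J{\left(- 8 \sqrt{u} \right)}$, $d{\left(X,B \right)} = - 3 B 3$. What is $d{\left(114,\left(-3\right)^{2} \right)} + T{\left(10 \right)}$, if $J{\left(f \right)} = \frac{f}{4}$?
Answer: $-81 - 2 \sqrt{10} \approx -87.325$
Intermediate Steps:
$d{\left(X,B \right)} = - 9 B$
$J{\left(f \right)} = \frac{f}{4}$ ($J{\left(f \right)} = f \frac{1}{4} = \frac{f}{4}$)
$T{\left(u \right)} = - 2 \sqrt{u}$ ($T{\left(u \right)} = \frac{\left(-8\right) \sqrt{u}}{4} = - 2 \sqrt{u}$)
$d{\left(114,\left(-3\right)^{2} \right)} + T{\left(10 \right)} = - 9 \left(-3\right)^{2} - 2 \sqrt{10} = \left(-9\right) 9 - 2 \sqrt{10} = -81 - 2 \sqrt{10}$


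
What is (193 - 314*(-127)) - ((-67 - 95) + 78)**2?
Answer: 33015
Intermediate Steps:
(193 - 314*(-127)) - ((-67 - 95) + 78)**2 = (193 + 39878) - (-162 + 78)**2 = 40071 - 1*(-84)**2 = 40071 - 1*7056 = 40071 - 7056 = 33015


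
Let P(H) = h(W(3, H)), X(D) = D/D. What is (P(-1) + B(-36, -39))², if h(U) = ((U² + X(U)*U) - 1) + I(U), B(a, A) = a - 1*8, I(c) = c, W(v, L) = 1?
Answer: 1764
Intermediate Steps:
X(D) = 1
B(a, A) = -8 + a (B(a, A) = a - 8 = -8 + a)
h(U) = -1 + U² + 2*U (h(U) = ((U² + 1*U) - 1) + U = ((U² + U) - 1) + U = ((U + U²) - 1) + U = (-1 + U + U²) + U = -1 + U² + 2*U)
P(H) = 2 (P(H) = -1 + 1² + 2*1 = -1 + 1 + 2 = 2)
(P(-1) + B(-36, -39))² = (2 + (-8 - 36))² = (2 - 44)² = (-42)² = 1764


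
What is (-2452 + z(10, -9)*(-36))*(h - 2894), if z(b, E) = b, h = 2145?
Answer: 2106188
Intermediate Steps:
(-2452 + z(10, -9)*(-36))*(h - 2894) = (-2452 + 10*(-36))*(2145 - 2894) = (-2452 - 360)*(-749) = -2812*(-749) = 2106188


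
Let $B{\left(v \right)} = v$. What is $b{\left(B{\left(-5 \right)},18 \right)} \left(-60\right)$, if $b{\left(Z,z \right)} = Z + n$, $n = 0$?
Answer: $300$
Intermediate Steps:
$b{\left(Z,z \right)} = Z$ ($b{\left(Z,z \right)} = Z + 0 = Z$)
$b{\left(B{\left(-5 \right)},18 \right)} \left(-60\right) = \left(-5\right) \left(-60\right) = 300$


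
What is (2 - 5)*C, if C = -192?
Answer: 576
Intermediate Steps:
(2 - 5)*C = (2 - 5)*(-192) = -3*(-192) = 576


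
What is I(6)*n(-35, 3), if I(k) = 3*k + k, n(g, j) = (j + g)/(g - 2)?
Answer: 768/37 ≈ 20.757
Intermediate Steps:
n(g, j) = (g + j)/(-2 + g)
I(k) = 4*k
I(6)*n(-35, 3) = (4*6)*((-35 + 3)/(-2 - 35)) = 24*(-32/(-37)) = 24*(-1/37*(-32)) = 24*(32/37) = 768/37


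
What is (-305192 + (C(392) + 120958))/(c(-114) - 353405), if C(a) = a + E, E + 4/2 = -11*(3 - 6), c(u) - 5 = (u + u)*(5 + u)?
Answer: 183811/328548 ≈ 0.55946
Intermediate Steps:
c(u) = 5 + 2*u*(5 + u) (c(u) = 5 + (u + u)*(5 + u) = 5 + (2*u)*(5 + u) = 5 + 2*u*(5 + u))
E = 31 (E = -2 - 11*(3 - 6) = -2 - 11*(-3) = -2 + 33 = 31)
C(a) = 31 + a (C(a) = a + 31 = 31 + a)
(-305192 + (C(392) + 120958))/(c(-114) - 353405) = (-305192 + ((31 + 392) + 120958))/((5 + 2*(-114)² + 10*(-114)) - 353405) = (-305192 + (423 + 120958))/((5 + 2*12996 - 1140) - 353405) = (-305192 + 121381)/((5 + 25992 - 1140) - 353405) = -183811/(24857 - 353405) = -183811/(-328548) = -183811*(-1/328548) = 183811/328548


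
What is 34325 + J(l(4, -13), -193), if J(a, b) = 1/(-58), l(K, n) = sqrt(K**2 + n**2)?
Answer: 1990849/58 ≈ 34325.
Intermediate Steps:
J(a, b) = -1/58
34325 + J(l(4, -13), -193) = 34325 - 1/58 = 1990849/58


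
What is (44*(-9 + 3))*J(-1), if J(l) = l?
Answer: 264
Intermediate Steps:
(44*(-9 + 3))*J(-1) = (44*(-9 + 3))*(-1) = (44*(-6))*(-1) = -264*(-1) = 264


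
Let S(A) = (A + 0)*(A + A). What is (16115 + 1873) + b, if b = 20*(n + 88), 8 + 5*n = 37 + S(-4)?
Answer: 19992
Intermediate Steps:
S(A) = 2*A² (S(A) = A*(2*A) = 2*A²)
n = 61/5 (n = -8/5 + (37 + 2*(-4)²)/5 = -8/5 + (37 + 2*16)/5 = -8/5 + (37 + 32)/5 = -8/5 + (⅕)*69 = -8/5 + 69/5 = 61/5 ≈ 12.200)
b = 2004 (b = 20*(61/5 + 88) = 20*(501/5) = 2004)
(16115 + 1873) + b = (16115 + 1873) + 2004 = 17988 + 2004 = 19992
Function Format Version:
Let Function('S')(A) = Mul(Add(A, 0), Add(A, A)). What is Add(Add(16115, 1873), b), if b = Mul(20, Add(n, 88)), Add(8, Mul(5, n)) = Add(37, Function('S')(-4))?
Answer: 19992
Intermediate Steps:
Function('S')(A) = Mul(2, Pow(A, 2)) (Function('S')(A) = Mul(A, Mul(2, A)) = Mul(2, Pow(A, 2)))
n = Rational(61, 5) (n = Add(Rational(-8, 5), Mul(Rational(1, 5), Add(37, Mul(2, Pow(-4, 2))))) = Add(Rational(-8, 5), Mul(Rational(1, 5), Add(37, Mul(2, 16)))) = Add(Rational(-8, 5), Mul(Rational(1, 5), Add(37, 32))) = Add(Rational(-8, 5), Mul(Rational(1, 5), 69)) = Add(Rational(-8, 5), Rational(69, 5)) = Rational(61, 5) ≈ 12.200)
b = 2004 (b = Mul(20, Add(Rational(61, 5), 88)) = Mul(20, Rational(501, 5)) = 2004)
Add(Add(16115, 1873), b) = Add(Add(16115, 1873), 2004) = Add(17988, 2004) = 19992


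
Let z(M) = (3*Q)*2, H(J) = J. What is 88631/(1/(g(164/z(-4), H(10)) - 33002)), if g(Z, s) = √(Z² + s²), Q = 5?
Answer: -2925000262 + 177262*√7306/15 ≈ -2.9240e+9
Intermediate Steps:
z(M) = 30 (z(M) = (3*5)*2 = 15*2 = 30)
88631/(1/(g(164/z(-4), H(10)) - 33002)) = 88631/(1/(√((164/30)² + 10²) - 33002)) = 88631/(1/(√((164*(1/30))² + 100) - 33002)) = 88631/(1/(√((82/15)² + 100) - 33002)) = 88631/(1/(√(6724/225 + 100) - 33002)) = 88631/(1/(√(29224/225) - 33002)) = 88631/(1/(2*√7306/15 - 33002)) = 88631/(1/(-33002 + 2*√7306/15)) = 88631*(-33002 + 2*√7306/15) = -2925000262 + 177262*√7306/15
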